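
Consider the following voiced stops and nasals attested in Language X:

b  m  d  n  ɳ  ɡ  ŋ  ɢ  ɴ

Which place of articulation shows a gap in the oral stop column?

Oral stop: /b/ (bilabial), /d/ (alveolar), /ɡ/ (velar), /ɢ/ (uvular).
Nasal: /m/ (bilabial), /n/ (alveolar), /ɳ/ (retroflex), /ŋ/ (velar), /ɴ/ (uvular).
Every place of articulation has an oral stop member except retroflex, where /ɖ/ would be expected.

retroflex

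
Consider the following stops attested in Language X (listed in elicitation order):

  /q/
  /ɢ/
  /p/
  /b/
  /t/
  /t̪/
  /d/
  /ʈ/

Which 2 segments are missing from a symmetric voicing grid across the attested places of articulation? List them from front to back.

/d̪/, /ɖ/

place of articulation  voiceless  voiced  
bilabial          p         b       
dental            t̪        —       
alveolar          t         d       
retroflex         ʈ         —       
uvular            q         ɢ       
Gaps, from front to back: dental lacks voiced (/d̪/); retroflex lacks voiced (/ɖ/).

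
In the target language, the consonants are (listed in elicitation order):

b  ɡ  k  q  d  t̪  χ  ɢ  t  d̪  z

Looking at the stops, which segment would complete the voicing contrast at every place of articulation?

/p/

Voiceless: /t̪/ (dental), /t/ (alveolar), /k/ (velar), /q/ (uvular).
Voiced: /b/ (bilabial), /d̪/ (dental), /d/ (alveolar), /ɡ/ (velar), /ɢ/ (uvular).
The bilabial row has no voiceless member, so the gap is the voiceless bilabial stop /p/.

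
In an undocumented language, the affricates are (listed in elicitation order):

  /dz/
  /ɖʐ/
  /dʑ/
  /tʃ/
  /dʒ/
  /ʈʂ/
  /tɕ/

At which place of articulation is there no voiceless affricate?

alveolar

alveolar: voiceless —, voiced /dz/.
postalveolar: voiceless /tʃ/, voiced /dʒ/.
retroflex: voiceless /ʈʂ/, voiced /ɖʐ/.
alveolo-palatal: voiceless /tɕ/, voiced /dʑ/.
Every place of articulation has a voiceless member except alveolar, where /ts/ would be expected.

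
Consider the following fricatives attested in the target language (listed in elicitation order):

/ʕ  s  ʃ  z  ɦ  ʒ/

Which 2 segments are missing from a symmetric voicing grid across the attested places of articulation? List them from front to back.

/ħ/, /h/

alveolar: voiceless /s/, voiced /z/.
postalveolar: voiceless /ʃ/, voiced /ʒ/.
pharyngeal: voiceless —, voiced /ʕ/.
glottal: voiceless —, voiced /ɦ/.
Gaps, from front to back: pharyngeal lacks voiceless (/ħ/); glottal lacks voiceless (/h/).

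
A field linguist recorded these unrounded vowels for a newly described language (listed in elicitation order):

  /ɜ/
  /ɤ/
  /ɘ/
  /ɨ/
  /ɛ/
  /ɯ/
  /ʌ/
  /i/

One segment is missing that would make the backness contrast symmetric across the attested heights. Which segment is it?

Front: /i/ (high), /ɛ/ (low-mid).
Central: /ɨ/ (high), /ɘ/ (high-mid), /ɜ/ (low-mid).
Back: /ɯ/ (high), /ɤ/ (high-mid), /ʌ/ (low-mid).
The high-mid row has no front member, so the gap is the high-mid front unrounded vowel /e/.

/e/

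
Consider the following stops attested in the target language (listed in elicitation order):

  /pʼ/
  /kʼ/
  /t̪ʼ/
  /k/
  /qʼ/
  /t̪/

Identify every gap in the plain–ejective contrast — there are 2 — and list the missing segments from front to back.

Plain: /t̪/ (dental), /k/ (velar).
Ejective: /pʼ/ (bilabial), /t̪ʼ/ (dental), /kʼ/ (velar), /qʼ/ (uvular).
Gaps, from front to back: bilabial lacks plain (/p/); uvular lacks plain (/q/).

/p/, /q/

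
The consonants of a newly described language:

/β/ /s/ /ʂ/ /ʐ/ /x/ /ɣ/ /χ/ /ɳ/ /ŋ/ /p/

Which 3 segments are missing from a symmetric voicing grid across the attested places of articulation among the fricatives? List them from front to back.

bilabial: voiceless —, voiced /β/.
alveolar: voiceless /s/, voiced —.
retroflex: voiceless /ʂ/, voiced /ʐ/.
velar: voiceless /x/, voiced /ɣ/.
uvular: voiceless /χ/, voiced —.
Gaps, from front to back: bilabial lacks voiceless (/ɸ/); alveolar lacks voiced (/z/); uvular lacks voiced (/ʁ/).

/ɸ/, /z/, /ʁ/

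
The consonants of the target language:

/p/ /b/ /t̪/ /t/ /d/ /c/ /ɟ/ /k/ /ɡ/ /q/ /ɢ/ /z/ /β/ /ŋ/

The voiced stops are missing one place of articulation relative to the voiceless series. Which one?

bilabial: voiceless /p/, voiced /b/.
dental: voiceless /t̪/, voiced —.
alveolar: voiceless /t/, voiced /d/.
palatal: voiceless /c/, voiced /ɟ/.
velar: voiceless /k/, voiced /ɡ/.
uvular: voiceless /q/, voiced /ɢ/.
Every place of articulation has a voiced member except dental, where /d̪/ would be expected.

dental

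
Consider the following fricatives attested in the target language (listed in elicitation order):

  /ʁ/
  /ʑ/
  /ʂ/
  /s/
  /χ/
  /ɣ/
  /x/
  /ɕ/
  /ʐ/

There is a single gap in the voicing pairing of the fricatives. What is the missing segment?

/z/

Voiceless: /s/ (alveolar), /ʂ/ (retroflex), /ɕ/ (alveolo-palatal), /x/ (velar), /χ/ (uvular).
Voiced: /ʐ/ (retroflex), /ʑ/ (alveolo-palatal), /ɣ/ (velar), /ʁ/ (uvular).
The alveolar row has no voiced member, so the gap is the voiced alveolar fricative /z/.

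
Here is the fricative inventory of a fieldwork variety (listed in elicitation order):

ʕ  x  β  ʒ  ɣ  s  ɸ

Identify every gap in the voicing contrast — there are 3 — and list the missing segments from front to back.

/z/, /ʃ/, /ħ/

place of articulation  voiceless  voiced  
bilabial          ɸ         β       
alveolar          s         —       
postalveolar      —         ʒ       
velar             x         ɣ       
pharyngeal        —         ʕ       
Gaps, from front to back: alveolar lacks voiced (/z/); postalveolar lacks voiceless (/ʃ/); pharyngeal lacks voiceless (/ħ/).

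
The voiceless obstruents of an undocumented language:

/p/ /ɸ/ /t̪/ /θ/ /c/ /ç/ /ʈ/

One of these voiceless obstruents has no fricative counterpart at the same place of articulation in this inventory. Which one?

/ʈ/

Bilabial: /p/ ~ /ɸ/
Dental: /t̪/ ~ /θ/
Palatal: /c/ ~ /ç/
Retroflex: only /ʈ/ (stop); no fricative partner.
So /ʈ/ is the unpaired segment.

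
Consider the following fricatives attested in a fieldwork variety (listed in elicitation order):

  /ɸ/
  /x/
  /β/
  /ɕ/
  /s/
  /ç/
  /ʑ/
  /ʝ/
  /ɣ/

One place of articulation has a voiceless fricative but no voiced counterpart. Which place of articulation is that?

Voiceless: /ɸ/ (bilabial), /s/ (alveolar), /ɕ/ (alveolo-palatal), /ç/ (palatal), /x/ (velar).
Voiced: /β/ (bilabial), /ʑ/ (alveolo-palatal), /ʝ/ (palatal), /ɣ/ (velar).
Every place of articulation has a voiced member except alveolar, where /z/ would be expected.

alveolar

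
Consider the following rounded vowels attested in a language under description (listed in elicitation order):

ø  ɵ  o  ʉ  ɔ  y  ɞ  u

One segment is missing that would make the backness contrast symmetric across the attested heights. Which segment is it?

/œ/

height            front     central   back    
high              y         ʉ         u       
high-mid          ø         ɵ         o       
low-mid           —         ɞ         ɔ       
The low-mid row has no front member, so the gap is the low-mid front rounded vowel /œ/.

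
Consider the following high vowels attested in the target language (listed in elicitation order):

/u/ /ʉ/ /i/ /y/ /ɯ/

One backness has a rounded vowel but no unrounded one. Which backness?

backness          unrounded  rounded 
front             i         y       
central           —         ʉ       
back              ɯ         u       
Every backness has an unrounded member except central, where /ɨ/ would be expected.

central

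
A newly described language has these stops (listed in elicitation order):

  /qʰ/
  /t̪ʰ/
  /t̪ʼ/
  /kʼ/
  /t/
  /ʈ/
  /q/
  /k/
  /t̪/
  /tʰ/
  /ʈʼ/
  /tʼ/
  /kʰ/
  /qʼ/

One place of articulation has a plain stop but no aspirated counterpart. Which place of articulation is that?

Plain: /t̪/ (dental), /t/ (alveolar), /ʈ/ (retroflex), /k/ (velar), /q/ (uvular).
Aspirated: /t̪ʰ/ (dental), /tʰ/ (alveolar), /kʰ/ (velar), /qʰ/ (uvular).
Ejective: /t̪ʼ/ (dental), /tʼ/ (alveolar), /ʈʼ/ (retroflex), /kʼ/ (velar), /qʼ/ (uvular).
Every place of articulation has an aspirated member except retroflex, where /ʈʰ/ would be expected.

retroflex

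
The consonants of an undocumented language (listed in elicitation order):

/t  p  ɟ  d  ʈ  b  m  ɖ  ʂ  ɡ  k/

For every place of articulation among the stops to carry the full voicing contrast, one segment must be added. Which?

Voiceless: /p/ (bilabial), /t/ (alveolar), /ʈ/ (retroflex), /k/ (velar).
Voiced: /b/ (bilabial), /d/ (alveolar), /ɖ/ (retroflex), /ɟ/ (palatal), /ɡ/ (velar).
The palatal row has no voiceless member, so the gap is the voiceless palatal stop /c/.

/c/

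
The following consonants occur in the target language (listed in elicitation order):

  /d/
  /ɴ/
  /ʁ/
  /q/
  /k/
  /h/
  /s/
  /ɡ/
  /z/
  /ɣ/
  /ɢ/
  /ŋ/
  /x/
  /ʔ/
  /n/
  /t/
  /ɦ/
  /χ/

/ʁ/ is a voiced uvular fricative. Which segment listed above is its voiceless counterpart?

/χ/

The voiceless counterpart is a voiceless uvular fricative — in this inventory, /χ/.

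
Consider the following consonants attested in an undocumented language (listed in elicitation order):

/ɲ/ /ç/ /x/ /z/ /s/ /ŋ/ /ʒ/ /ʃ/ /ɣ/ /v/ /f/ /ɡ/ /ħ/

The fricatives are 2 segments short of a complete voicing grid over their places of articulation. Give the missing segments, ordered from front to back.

Voiceless: /f/ (labiodental), /s/ (alveolar), /ʃ/ (postalveolar), /ç/ (palatal), /x/ (velar), /ħ/ (pharyngeal).
Voiced: /v/ (labiodental), /z/ (alveolar), /ʒ/ (postalveolar), /ɣ/ (velar).
Gaps, from front to back: palatal lacks voiced (/ʝ/); pharyngeal lacks voiced (/ʕ/).

/ʝ/, /ʕ/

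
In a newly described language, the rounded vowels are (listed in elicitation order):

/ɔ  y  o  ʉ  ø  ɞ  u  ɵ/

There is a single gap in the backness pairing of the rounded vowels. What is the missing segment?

/œ/

Front: /y/ (high), /ø/ (high-mid).
Central: /ʉ/ (high), /ɵ/ (high-mid), /ɞ/ (low-mid).
Back: /u/ (high), /o/ (high-mid), /ɔ/ (low-mid).
The low-mid row has no front member, so the gap is the low-mid front rounded vowel /œ/.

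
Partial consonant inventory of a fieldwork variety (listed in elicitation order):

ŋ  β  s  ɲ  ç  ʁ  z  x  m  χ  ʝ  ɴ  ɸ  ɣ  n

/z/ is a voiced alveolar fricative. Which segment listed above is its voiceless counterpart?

The voiceless counterpart is a voiceless alveolar fricative — in this inventory, /s/.

/s/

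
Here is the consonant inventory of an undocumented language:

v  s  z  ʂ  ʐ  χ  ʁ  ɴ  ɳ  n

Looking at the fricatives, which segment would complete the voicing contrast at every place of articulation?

Voiceless: /s/ (alveolar), /ʂ/ (retroflex), /χ/ (uvular).
Voiced: /v/ (labiodental), /z/ (alveolar), /ʐ/ (retroflex), /ʁ/ (uvular).
The labiodental row has no voiceless member, so the gap is the voiceless labiodental fricative /f/.

/f/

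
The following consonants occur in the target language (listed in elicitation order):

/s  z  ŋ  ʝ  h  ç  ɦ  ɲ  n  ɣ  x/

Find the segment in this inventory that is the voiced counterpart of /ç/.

/ʝ/

/ç/ is a voiceless palatal fricative.
The voiced counterpart is a voiced palatal fricative — in this inventory, /ʝ/.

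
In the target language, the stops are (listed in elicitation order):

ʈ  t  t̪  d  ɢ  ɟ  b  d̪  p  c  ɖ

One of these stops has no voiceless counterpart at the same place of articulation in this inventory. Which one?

Bilabial: /p/ ~ /b/
Dental: /t̪/ ~ /d̪/
Alveolar: /t/ ~ /d/
Retroflex: /ʈ/ ~ /ɖ/
Palatal: /c/ ~ /ɟ/
Uvular: only /ɢ/ (voiced); no voiceless partner.
So /ɢ/ is the unpaired segment.

/ɢ/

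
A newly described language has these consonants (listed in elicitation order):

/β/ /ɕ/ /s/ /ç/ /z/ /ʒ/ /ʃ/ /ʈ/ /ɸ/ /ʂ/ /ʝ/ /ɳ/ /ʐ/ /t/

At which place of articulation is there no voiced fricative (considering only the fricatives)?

bilabial: voiceless /ɸ/, voiced /β/.
alveolar: voiceless /s/, voiced /z/.
postalveolar: voiceless /ʃ/, voiced /ʒ/.
retroflex: voiceless /ʂ/, voiced /ʐ/.
alveolo-palatal: voiceless /ɕ/, voiced —.
palatal: voiceless /ç/, voiced /ʝ/.
Every place of articulation has a voiced member except alveolo-palatal, where /ʑ/ would be expected.

alveolo-palatal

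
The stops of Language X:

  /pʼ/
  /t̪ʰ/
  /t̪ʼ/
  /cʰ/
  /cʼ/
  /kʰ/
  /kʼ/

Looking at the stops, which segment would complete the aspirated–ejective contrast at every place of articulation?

/pʰ/

place of articulation  aspirated  ejective
bilabial          —         pʼ      
dental            t̪ʰ       t̪ʼ     
palatal           cʰ        cʼ      
velar             kʰ        kʼ      
The bilabial row has no aspirated member, so the gap is the aspirated bilabial stop /pʰ/.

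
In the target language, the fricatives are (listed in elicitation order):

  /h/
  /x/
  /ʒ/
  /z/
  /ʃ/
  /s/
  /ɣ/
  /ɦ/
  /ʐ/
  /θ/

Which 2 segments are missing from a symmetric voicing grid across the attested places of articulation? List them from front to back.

/ð/, /ʂ/

place of articulation  voiceless  voiced  
dental            θ         —       
alveolar          s         z       
postalveolar      ʃ         ʒ       
retroflex         —         ʐ       
velar             x         ɣ       
glottal           h         ɦ       
Gaps, from front to back: dental lacks voiced (/ð/); retroflex lacks voiceless (/ʂ/).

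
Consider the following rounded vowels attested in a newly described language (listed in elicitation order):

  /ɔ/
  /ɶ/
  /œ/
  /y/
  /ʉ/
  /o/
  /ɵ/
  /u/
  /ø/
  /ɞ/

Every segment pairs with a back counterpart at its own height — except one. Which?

High: /y/ ~ /ʉ/ ~ /u/
High-mid: /ø/ ~ /ɵ/ ~ /o/
Low-mid: /œ/ ~ /ɞ/ ~ /ɔ/
Low: only /ɶ/ (front); no back partner.
So /ɶ/ is the unpaired segment.

/ɶ/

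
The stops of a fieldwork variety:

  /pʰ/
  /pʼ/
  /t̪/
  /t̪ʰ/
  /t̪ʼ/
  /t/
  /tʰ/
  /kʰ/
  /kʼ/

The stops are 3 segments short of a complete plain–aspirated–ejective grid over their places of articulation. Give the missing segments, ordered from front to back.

bilabial: plain —, aspirated /pʰ/, ejective /pʼ/.
dental: plain /t̪/, aspirated /t̪ʰ/, ejective /t̪ʼ/.
alveolar: plain /t/, aspirated /tʰ/, ejective —.
velar: plain —, aspirated /kʰ/, ejective /kʼ/.
Gaps, from front to back: bilabial lacks plain (/p/); alveolar lacks ejective (/tʼ/); velar lacks plain (/k/).

/p/, /tʼ/, /k/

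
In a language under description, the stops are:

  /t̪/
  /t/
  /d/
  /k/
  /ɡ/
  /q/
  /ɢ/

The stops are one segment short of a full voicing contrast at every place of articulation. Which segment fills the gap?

/d̪/

Voiceless: /t̪/ (dental), /t/ (alveolar), /k/ (velar), /q/ (uvular).
Voiced: /d/ (alveolar), /ɡ/ (velar), /ɢ/ (uvular).
The dental row has no voiced member, so the gap is the voiced dental stop /d̪/.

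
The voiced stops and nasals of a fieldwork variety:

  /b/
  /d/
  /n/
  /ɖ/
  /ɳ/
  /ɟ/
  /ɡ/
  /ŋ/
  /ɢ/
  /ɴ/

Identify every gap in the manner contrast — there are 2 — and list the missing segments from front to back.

bilabial: oral stop /b/, nasal —.
alveolar: oral stop /d/, nasal /n/.
retroflex: oral stop /ɖ/, nasal /ɳ/.
palatal: oral stop /ɟ/, nasal —.
velar: oral stop /ɡ/, nasal /ŋ/.
uvular: oral stop /ɢ/, nasal /ɴ/.
Gaps, from front to back: bilabial lacks nasal (/m/); palatal lacks nasal (/ɲ/).

/m/, /ɲ/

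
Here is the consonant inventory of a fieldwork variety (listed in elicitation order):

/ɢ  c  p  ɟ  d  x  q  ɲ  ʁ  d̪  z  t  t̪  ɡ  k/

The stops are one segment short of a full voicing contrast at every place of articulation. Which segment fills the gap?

bilabial: voiceless /p/, voiced —.
dental: voiceless /t̪/, voiced /d̪/.
alveolar: voiceless /t/, voiced /d/.
palatal: voiceless /c/, voiced /ɟ/.
velar: voiceless /k/, voiced /ɡ/.
uvular: voiceless /q/, voiced /ɢ/.
The bilabial row has no voiced member, so the gap is the voiced bilabial stop /b/.

/b/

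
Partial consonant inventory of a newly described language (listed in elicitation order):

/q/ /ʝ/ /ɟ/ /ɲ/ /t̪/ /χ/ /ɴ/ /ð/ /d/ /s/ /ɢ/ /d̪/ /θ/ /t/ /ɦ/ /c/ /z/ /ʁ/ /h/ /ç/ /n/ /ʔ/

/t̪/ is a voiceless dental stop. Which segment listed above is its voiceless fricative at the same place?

/θ/

The voiceless fricative at the same place is a voiceless dental fricative — in this inventory, /θ/.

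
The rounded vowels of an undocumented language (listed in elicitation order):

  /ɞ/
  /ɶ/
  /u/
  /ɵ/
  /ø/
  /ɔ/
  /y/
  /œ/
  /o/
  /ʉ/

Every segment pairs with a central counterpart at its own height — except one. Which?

High: /y/ ~ /ʉ/ ~ /u/
High-mid: /ø/ ~ /ɵ/ ~ /o/
Low-mid: /œ/ ~ /ɞ/ ~ /ɔ/
Low: only /ɶ/ (front); no central partner.
So /ɶ/ is the unpaired segment.

/ɶ/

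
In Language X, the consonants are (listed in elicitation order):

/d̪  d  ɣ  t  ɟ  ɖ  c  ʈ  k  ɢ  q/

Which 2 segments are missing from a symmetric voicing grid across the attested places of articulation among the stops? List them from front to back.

place of articulation  voiceless  voiced  
dental            —         d̪      
alveolar          t         d       
retroflex         ʈ         ɖ       
palatal           c         ɟ       
velar             k         —       
uvular            q         ɢ       
Gaps, from front to back: dental lacks voiceless (/t̪/); velar lacks voiced (/ɡ/).

/t̪/, /ɡ/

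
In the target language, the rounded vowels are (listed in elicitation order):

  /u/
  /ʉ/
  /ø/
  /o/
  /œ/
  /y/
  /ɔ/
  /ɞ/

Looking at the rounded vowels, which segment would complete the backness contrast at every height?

Front: /y/ (high), /ø/ (high-mid), /œ/ (low-mid).
Central: /ʉ/ (high), /ɞ/ (low-mid).
Back: /u/ (high), /o/ (high-mid), /ɔ/ (low-mid).
The high-mid row has no central member, so the gap is the high-mid central rounded vowel /ɵ/.

/ɵ/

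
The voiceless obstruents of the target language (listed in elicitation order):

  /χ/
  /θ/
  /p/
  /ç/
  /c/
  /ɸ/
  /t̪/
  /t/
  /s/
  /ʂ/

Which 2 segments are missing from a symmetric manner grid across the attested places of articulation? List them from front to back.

/ʈ/, /q/

place of articulation  stop      fricative
bilabial          p         ɸ       
dental            t̪        θ       
alveolar          t         s       
retroflex         —         ʂ       
palatal           c         ç       
uvular            —         χ       
Gaps, from front to back: retroflex lacks stop (/ʈ/); uvular lacks stop (/q/).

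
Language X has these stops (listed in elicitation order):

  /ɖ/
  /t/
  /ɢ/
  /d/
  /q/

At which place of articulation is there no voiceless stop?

place of articulation  voiceless  voiced  
alveolar          t         d       
retroflex         —         ɖ       
uvular            q         ɢ       
Every place of articulation has a voiceless member except retroflex, where /ʈ/ would be expected.

retroflex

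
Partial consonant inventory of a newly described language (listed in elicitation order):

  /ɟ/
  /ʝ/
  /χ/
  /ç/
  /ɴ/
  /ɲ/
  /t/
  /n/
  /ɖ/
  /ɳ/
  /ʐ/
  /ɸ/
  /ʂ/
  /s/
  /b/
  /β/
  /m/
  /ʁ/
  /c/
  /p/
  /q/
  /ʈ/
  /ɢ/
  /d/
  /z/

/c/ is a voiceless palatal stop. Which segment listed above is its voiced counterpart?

/ɟ/

The voiced counterpart is a voiced palatal stop — in this inventory, /ɟ/.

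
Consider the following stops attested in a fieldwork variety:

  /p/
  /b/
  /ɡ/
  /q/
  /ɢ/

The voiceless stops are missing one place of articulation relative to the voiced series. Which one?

place of articulation  voiceless  voiced  
bilabial          p         b       
velar             —         ɡ       
uvular            q         ɢ       
Every place of articulation has a voiceless member except velar, where /k/ would be expected.

velar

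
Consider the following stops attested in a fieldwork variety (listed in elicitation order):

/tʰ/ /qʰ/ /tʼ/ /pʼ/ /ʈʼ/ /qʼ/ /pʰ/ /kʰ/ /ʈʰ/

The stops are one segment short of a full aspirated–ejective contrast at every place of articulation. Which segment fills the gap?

/kʼ/

bilabial: aspirated /pʰ/, ejective /pʼ/.
alveolar: aspirated /tʰ/, ejective /tʼ/.
retroflex: aspirated /ʈʰ/, ejective /ʈʼ/.
velar: aspirated /kʰ/, ejective —.
uvular: aspirated /qʰ/, ejective /qʼ/.
The velar row has no ejective member, so the gap is the ejective velar stop /kʼ/.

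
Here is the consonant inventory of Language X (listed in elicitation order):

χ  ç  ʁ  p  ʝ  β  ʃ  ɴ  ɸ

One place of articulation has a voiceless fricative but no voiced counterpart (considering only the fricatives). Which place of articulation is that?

Voiceless: /ɸ/ (bilabial), /ʃ/ (postalveolar), /ç/ (palatal), /χ/ (uvular).
Voiced: /β/ (bilabial), /ʝ/ (palatal), /ʁ/ (uvular).
Every place of articulation has a voiced member except postalveolar, where /ʒ/ would be expected.

postalveolar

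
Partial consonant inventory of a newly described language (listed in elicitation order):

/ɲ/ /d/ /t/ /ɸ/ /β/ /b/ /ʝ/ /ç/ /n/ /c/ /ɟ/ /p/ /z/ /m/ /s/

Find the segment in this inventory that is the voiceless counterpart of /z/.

/s/

/z/ is a voiced alveolar fricative.
The voiceless counterpart is a voiceless alveolar fricative — in this inventory, /s/.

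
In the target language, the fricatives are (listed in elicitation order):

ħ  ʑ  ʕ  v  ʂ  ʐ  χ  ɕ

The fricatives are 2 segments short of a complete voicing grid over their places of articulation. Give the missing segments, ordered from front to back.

labiodental: voiceless —, voiced /v/.
retroflex: voiceless /ʂ/, voiced /ʐ/.
alveolo-palatal: voiceless /ɕ/, voiced /ʑ/.
uvular: voiceless /χ/, voiced —.
pharyngeal: voiceless /ħ/, voiced /ʕ/.
Gaps, from front to back: labiodental lacks voiceless (/f/); uvular lacks voiced (/ʁ/).

/f/, /ʁ/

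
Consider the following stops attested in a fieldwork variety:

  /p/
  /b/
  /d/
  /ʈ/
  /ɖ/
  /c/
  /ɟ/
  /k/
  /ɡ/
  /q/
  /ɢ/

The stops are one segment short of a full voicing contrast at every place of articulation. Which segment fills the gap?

Voiceless: /p/ (bilabial), /ʈ/ (retroflex), /c/ (palatal), /k/ (velar), /q/ (uvular).
Voiced: /b/ (bilabial), /d/ (alveolar), /ɖ/ (retroflex), /ɟ/ (palatal), /ɡ/ (velar), /ɢ/ (uvular).
The alveolar row has no voiceless member, so the gap is the voiceless alveolar stop /t/.

/t/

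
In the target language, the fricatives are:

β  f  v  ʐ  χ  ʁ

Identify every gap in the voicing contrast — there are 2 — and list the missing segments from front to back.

/ɸ/, /ʂ/

place of articulation  voiceless  voiced  
bilabial          —         β       
labiodental       f         v       
retroflex         —         ʐ       
uvular            χ         ʁ       
Gaps, from front to back: bilabial lacks voiceless (/ɸ/); retroflex lacks voiceless (/ʂ/).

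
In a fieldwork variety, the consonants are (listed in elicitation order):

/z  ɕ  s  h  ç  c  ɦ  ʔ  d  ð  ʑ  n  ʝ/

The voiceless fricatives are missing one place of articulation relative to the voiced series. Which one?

dental

dental: voiceless —, voiced /ð/.
alveolar: voiceless /s/, voiced /z/.
alveolo-palatal: voiceless /ɕ/, voiced /ʑ/.
palatal: voiceless /ç/, voiced /ʝ/.
glottal: voiceless /h/, voiced /ɦ/.
Every place of articulation has a voiceless member except dental, where /θ/ would be expected.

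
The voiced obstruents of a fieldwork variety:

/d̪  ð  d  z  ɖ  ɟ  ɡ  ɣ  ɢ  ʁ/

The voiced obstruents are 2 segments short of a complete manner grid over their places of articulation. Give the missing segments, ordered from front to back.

/ʐ/, /ʝ/

Stop: /d̪/ (dental), /d/ (alveolar), /ɖ/ (retroflex), /ɟ/ (palatal), /ɡ/ (velar), /ɢ/ (uvular).
Fricative: /ð/ (dental), /z/ (alveolar), /ɣ/ (velar), /ʁ/ (uvular).
Gaps, from front to back: retroflex lacks fricative (/ʐ/); palatal lacks fricative (/ʝ/).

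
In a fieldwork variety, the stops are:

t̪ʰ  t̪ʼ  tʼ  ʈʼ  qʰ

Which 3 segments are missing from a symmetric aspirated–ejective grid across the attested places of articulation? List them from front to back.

dental: aspirated /t̪ʰ/, ejective /t̪ʼ/.
alveolar: aspirated —, ejective /tʼ/.
retroflex: aspirated —, ejective /ʈʼ/.
uvular: aspirated /qʰ/, ejective —.
Gaps, from front to back: alveolar lacks aspirated (/tʰ/); retroflex lacks aspirated (/ʈʰ/); uvular lacks ejective (/qʼ/).

/tʰ/, /ʈʰ/, /qʼ/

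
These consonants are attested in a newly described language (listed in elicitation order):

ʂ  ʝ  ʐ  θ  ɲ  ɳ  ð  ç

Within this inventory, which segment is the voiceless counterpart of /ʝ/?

/ç/

/ʝ/ is a voiced palatal fricative.
The voiceless counterpart is a voiceless palatal fricative — in this inventory, /ç/.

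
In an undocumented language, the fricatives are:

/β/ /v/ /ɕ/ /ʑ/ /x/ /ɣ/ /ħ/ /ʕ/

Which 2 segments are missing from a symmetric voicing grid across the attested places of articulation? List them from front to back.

/ɸ/, /f/

Voiceless: /ɕ/ (alveolo-palatal), /x/ (velar), /ħ/ (pharyngeal).
Voiced: /β/ (bilabial), /v/ (labiodental), /ʑ/ (alveolo-palatal), /ɣ/ (velar), /ʕ/ (pharyngeal).
Gaps, from front to back: bilabial lacks voiceless (/ɸ/); labiodental lacks voiceless (/f/).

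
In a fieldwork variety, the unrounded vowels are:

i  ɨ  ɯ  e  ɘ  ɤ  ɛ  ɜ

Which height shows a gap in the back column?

low-mid

high: front /i/, central /ɨ/, back /ɯ/.
high-mid: front /e/, central /ɘ/, back /ɤ/.
low-mid: front /ɛ/, central /ɜ/, back —.
Every height has a back member except low-mid, where /ʌ/ would be expected.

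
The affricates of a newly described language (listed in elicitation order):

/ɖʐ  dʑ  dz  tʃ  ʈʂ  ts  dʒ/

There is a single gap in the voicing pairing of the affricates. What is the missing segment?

/tɕ/

place of articulation  voiceless  voiced  
alveolar          ts        dz      
postalveolar      tʃ        dʒ      
retroflex         ʈʂ        ɖʐ      
alveolo-palatal   —         dʑ      
The alveolo-palatal row has no voiceless member, so the gap is the voiceless alveolo-palatal affricate /tɕ/.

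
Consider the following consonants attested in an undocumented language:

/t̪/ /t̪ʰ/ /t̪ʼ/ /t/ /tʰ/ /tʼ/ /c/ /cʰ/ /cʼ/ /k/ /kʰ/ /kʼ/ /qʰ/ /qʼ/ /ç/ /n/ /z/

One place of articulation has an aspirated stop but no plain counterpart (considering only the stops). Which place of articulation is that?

uvular

Plain: /t̪/ (dental), /t/ (alveolar), /c/ (palatal), /k/ (velar).
Aspirated: /t̪ʰ/ (dental), /tʰ/ (alveolar), /cʰ/ (palatal), /kʰ/ (velar), /qʰ/ (uvular).
Ejective: /t̪ʼ/ (dental), /tʼ/ (alveolar), /cʼ/ (palatal), /kʼ/ (velar), /qʼ/ (uvular).
Every place of articulation has a plain member except uvular, where /q/ would be expected.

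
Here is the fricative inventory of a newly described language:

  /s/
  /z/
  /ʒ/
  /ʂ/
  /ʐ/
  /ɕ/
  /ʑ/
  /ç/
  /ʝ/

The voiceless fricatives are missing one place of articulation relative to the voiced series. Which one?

alveolar: voiceless /s/, voiced /z/.
postalveolar: voiceless —, voiced /ʒ/.
retroflex: voiceless /ʂ/, voiced /ʐ/.
alveolo-palatal: voiceless /ɕ/, voiced /ʑ/.
palatal: voiceless /ç/, voiced /ʝ/.
Every place of articulation has a voiceless member except postalveolar, where /ʃ/ would be expected.

postalveolar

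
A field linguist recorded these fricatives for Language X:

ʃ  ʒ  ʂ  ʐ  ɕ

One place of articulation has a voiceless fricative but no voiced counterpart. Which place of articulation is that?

alveolo-palatal

Voiceless: /ʃ/ (postalveolar), /ʂ/ (retroflex), /ɕ/ (alveolo-palatal).
Voiced: /ʒ/ (postalveolar), /ʐ/ (retroflex).
Every place of articulation has a voiced member except alveolo-palatal, where /ʑ/ would be expected.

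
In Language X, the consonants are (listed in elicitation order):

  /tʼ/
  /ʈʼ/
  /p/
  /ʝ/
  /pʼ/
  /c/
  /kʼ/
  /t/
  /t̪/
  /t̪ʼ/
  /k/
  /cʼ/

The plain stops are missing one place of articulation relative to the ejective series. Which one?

retroflex

place of articulation  plain     ejective
bilabial          p         pʼ      
dental            t̪        t̪ʼ     
alveolar          t         tʼ      
retroflex         —         ʈʼ      
palatal           c         cʼ      
velar             k         kʼ      
Every place of articulation has a plain member except retroflex, where /ʈ/ would be expected.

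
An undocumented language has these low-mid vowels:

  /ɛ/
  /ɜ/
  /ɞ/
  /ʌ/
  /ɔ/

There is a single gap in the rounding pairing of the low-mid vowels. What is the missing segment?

Unrounded: /ɛ/ (front), /ɜ/ (central), /ʌ/ (back).
Rounded: /ɞ/ (central), /ɔ/ (back).
The front row has no rounded member, so the gap is the front rounded vowel /œ/.

/œ/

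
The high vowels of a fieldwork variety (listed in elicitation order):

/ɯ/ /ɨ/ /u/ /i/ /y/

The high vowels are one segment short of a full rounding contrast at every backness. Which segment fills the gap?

/ʉ/

front: unrounded /i/, rounded /y/.
central: unrounded /ɨ/, rounded —.
back: unrounded /ɯ/, rounded /u/.
The central row has no rounded member, so the gap is the central rounded vowel /ʉ/.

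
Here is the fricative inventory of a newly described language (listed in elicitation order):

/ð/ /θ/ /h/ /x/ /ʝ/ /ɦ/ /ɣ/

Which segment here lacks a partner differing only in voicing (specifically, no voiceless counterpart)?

Dental: /θ/ ~ /ð/
Velar: /x/ ~ /ɣ/
Glottal: /h/ ~ /ɦ/
Palatal: only /ʝ/ (voiced); no voiceless partner.
So /ʝ/ is the unpaired segment.

/ʝ/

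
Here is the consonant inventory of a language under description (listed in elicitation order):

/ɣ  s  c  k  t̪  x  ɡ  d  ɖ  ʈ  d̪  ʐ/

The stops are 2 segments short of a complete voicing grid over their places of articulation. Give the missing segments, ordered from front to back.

/t/, /ɟ/

place of articulation  voiceless  voiced  
dental            t̪        d̪      
alveolar          —         d       
retroflex         ʈ         ɖ       
palatal           c         —       
velar             k         ɡ       
Gaps, from front to back: alveolar lacks voiceless (/t/); palatal lacks voiced (/ɟ/).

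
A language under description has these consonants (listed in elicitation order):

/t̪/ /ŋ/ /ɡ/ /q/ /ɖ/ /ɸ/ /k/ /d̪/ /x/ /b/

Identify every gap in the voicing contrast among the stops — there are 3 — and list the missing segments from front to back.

Voiceless: /t̪/ (dental), /k/ (velar), /q/ (uvular).
Voiced: /b/ (bilabial), /d̪/ (dental), /ɖ/ (retroflex), /ɡ/ (velar).
Gaps, from front to back: bilabial lacks voiceless (/p/); retroflex lacks voiceless (/ʈ/); uvular lacks voiced (/ɢ/).

/p/, /ʈ/, /ɢ/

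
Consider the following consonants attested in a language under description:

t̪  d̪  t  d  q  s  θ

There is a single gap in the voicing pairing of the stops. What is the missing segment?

Voiceless: /t̪/ (dental), /t/ (alveolar), /q/ (uvular).
Voiced: /d̪/ (dental), /d/ (alveolar).
The uvular row has no voiced member, so the gap is the voiced uvular stop /ɢ/.

/ɢ/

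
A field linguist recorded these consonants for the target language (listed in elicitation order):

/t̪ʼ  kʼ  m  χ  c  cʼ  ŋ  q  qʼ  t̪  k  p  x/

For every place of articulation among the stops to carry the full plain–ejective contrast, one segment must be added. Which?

Plain: /p/ (bilabial), /t̪/ (dental), /c/ (palatal), /k/ (velar), /q/ (uvular).
Ejective: /t̪ʼ/ (dental), /cʼ/ (palatal), /kʼ/ (velar), /qʼ/ (uvular).
The bilabial row has no ejective member, so the gap is the ejective bilabial stop /pʼ/.

/pʼ/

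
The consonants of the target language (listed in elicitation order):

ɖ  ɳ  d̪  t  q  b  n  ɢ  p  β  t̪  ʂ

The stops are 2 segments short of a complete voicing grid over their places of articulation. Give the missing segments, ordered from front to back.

/d/, /ʈ/

place of articulation  voiceless  voiced  
bilabial          p         b       
dental            t̪        d̪      
alveolar          t         —       
retroflex         —         ɖ       
uvular            q         ɢ       
Gaps, from front to back: alveolar lacks voiced (/d/); retroflex lacks voiceless (/ʈ/).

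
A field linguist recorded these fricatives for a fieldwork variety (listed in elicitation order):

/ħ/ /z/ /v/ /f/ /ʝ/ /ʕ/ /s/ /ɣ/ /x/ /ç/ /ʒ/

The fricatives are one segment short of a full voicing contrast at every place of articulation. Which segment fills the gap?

Voiceless: /f/ (labiodental), /s/ (alveolar), /ç/ (palatal), /x/ (velar), /ħ/ (pharyngeal).
Voiced: /v/ (labiodental), /z/ (alveolar), /ʒ/ (postalveolar), /ʝ/ (palatal), /ɣ/ (velar), /ʕ/ (pharyngeal).
The postalveolar row has no voiceless member, so the gap is the voiceless postalveolar fricative /ʃ/.

/ʃ/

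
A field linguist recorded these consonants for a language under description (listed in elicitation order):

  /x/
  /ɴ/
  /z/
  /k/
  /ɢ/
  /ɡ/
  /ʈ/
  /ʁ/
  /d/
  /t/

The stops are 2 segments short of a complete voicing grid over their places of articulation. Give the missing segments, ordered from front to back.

/ɖ/, /q/

alveolar: voiceless /t/, voiced /d/.
retroflex: voiceless /ʈ/, voiced —.
velar: voiceless /k/, voiced /ɡ/.
uvular: voiceless —, voiced /ɢ/.
Gaps, from front to back: retroflex lacks voiced (/ɖ/); uvular lacks voiceless (/q/).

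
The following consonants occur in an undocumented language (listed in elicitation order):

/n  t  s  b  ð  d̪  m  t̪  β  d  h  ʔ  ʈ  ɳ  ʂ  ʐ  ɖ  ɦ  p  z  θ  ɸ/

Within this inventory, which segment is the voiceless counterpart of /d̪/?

/t̪/

/d̪/ is a voiced dental stop.
The voiceless counterpart is a voiceless dental stop — in this inventory, /t̪/.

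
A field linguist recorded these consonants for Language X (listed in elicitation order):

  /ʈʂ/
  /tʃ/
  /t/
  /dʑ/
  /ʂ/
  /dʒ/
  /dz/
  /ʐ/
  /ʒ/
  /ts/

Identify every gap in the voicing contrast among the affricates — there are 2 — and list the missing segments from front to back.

/ɖʐ/, /tɕ/

place of articulation  voiceless  voiced  
alveolar          ts        dz      
postalveolar      tʃ        dʒ      
retroflex         ʈʂ        —       
alveolo-palatal   —         dʑ      
Gaps, from front to back: retroflex lacks voiced (/ɖʐ/); alveolo-palatal lacks voiceless (/tɕ/).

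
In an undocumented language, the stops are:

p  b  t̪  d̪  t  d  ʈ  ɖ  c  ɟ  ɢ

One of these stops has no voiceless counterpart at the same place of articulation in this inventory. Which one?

/ɢ/

Bilabial: /p/ ~ /b/
Dental: /t̪/ ~ /d̪/
Alveolar: /t/ ~ /d/
Retroflex: /ʈ/ ~ /ɖ/
Palatal: /c/ ~ /ɟ/
Uvular: only /ɢ/ (voiced); no voiceless partner.
So /ɢ/ is the unpaired segment.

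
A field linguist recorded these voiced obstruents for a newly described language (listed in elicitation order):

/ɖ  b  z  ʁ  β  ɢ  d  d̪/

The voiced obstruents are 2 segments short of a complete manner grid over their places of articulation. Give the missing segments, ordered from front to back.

/ð/, /ʐ/

place of articulation  stop      fricative
bilabial          b         β       
dental            d̪        —       
alveolar          d         z       
retroflex         ɖ         —       
uvular            ɢ         ʁ       
Gaps, from front to back: dental lacks fricative (/ð/); retroflex lacks fricative (/ʐ/).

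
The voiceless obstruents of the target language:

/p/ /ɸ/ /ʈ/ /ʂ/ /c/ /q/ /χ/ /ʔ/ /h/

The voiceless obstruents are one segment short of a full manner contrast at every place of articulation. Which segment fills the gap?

/ç/

place of articulation  stop      fricative
bilabial          p         ɸ       
retroflex         ʈ         ʂ       
palatal           c         —       
uvular            q         χ       
glottal           ʔ         h       
The palatal row has no fricative member, so the gap is the palatal fricative /ç/.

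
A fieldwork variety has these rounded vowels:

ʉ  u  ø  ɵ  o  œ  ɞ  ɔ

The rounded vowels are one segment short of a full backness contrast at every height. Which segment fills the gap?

/y/

Front: /ø/ (high-mid), /œ/ (low-mid).
Central: /ʉ/ (high), /ɵ/ (high-mid), /ɞ/ (low-mid).
Back: /u/ (high), /o/ (high-mid), /ɔ/ (low-mid).
The high row has no front member, so the gap is the high front rounded vowel /y/.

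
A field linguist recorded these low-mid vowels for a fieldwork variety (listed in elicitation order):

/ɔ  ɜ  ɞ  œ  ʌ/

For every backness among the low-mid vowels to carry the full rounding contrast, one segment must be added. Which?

Unrounded: /ɜ/ (central), /ʌ/ (back).
Rounded: /œ/ (front), /ɞ/ (central), /ɔ/ (back).
The front row has no unrounded member, so the gap is the front unrounded vowel /ɛ/.

/ɛ/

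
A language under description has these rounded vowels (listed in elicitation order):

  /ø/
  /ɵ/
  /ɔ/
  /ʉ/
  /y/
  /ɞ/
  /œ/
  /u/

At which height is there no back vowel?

high-mid

height            front     central   back    
high              y         ʉ         u       
high-mid          ø         ɵ         —       
low-mid           œ         ɞ         ɔ       
Every height has a back member except high-mid, where /o/ would be expected.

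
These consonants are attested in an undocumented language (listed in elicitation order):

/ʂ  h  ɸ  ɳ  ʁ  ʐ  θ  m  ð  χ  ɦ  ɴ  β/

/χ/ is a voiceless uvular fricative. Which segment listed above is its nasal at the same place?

The nasal at the same place is an uvular nasal — in this inventory, /ɴ/.

/ɴ/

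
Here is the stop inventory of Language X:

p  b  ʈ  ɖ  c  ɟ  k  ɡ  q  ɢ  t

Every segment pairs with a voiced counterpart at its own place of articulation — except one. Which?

/t/

Bilabial: /p/ ~ /b/
Retroflex: /ʈ/ ~ /ɖ/
Palatal: /c/ ~ /ɟ/
Velar: /k/ ~ /ɡ/
Uvular: /q/ ~ /ɢ/
Alveolar: only /t/ (voiceless); no voiced partner.
So /t/ is the unpaired segment.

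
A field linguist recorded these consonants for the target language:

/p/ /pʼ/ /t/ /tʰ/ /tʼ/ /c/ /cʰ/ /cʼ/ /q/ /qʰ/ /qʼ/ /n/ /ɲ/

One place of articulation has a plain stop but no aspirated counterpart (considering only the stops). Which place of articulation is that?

bilabial: plain /p/, aspirated —, ejective /pʼ/.
alveolar: plain /t/, aspirated /tʰ/, ejective /tʼ/.
palatal: plain /c/, aspirated /cʰ/, ejective /cʼ/.
uvular: plain /q/, aspirated /qʰ/, ejective /qʼ/.
Every place of articulation has an aspirated member except bilabial, where /pʰ/ would be expected.

bilabial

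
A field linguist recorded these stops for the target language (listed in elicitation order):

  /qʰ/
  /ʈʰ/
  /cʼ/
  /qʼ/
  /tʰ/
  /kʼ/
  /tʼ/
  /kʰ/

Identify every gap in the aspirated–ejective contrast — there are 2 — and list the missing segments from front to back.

/ʈʼ/, /cʰ/

Aspirated: /tʰ/ (alveolar), /ʈʰ/ (retroflex), /kʰ/ (velar), /qʰ/ (uvular).
Ejective: /tʼ/ (alveolar), /cʼ/ (palatal), /kʼ/ (velar), /qʼ/ (uvular).
Gaps, from front to back: retroflex lacks ejective (/ʈʼ/); palatal lacks aspirated (/cʰ/).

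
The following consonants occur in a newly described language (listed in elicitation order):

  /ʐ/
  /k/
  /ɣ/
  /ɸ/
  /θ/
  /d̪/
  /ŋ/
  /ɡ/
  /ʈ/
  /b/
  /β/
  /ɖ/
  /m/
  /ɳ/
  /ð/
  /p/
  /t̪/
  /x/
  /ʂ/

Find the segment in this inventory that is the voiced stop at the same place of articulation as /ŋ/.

/ɡ/

/ŋ/ is a velar nasal.
The voiced stop at the same place is a voiced velar stop — in this inventory, /ɡ/.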